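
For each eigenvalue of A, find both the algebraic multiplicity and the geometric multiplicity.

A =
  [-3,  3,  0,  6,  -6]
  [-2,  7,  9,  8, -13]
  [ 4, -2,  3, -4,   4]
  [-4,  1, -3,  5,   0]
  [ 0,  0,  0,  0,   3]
λ = 3: alg = 5, geom = 2

Step 1 — factor the characteristic polynomial to read off the algebraic multiplicities:
  χ_A(x) = (x - 3)^5

Step 2 — compute geometric multiplicities via the rank-nullity identity g(λ) = n − rank(A − λI):
  rank(A − (3)·I) = 3, so dim ker(A − (3)·I) = n − 3 = 2

Summary:
  λ = 3: algebraic multiplicity = 5, geometric multiplicity = 2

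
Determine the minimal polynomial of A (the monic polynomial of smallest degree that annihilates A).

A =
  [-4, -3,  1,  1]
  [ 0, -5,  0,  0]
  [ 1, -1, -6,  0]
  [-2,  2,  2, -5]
x^3 + 15*x^2 + 75*x + 125

The characteristic polynomial is χ_A(x) = (x + 5)^4, so the eigenvalues are known. The minimal polynomial is
  m_A(x) = Π_λ (x − λ)^{k_λ}
where k_λ is the size of the *largest* Jordan block for λ (equivalently, the smallest k with (A − λI)^k v = 0 for every generalised eigenvector v of λ).

  λ = -5: largest Jordan block has size 3, contributing (x + 5)^3

So m_A(x) = (x + 5)^3 = x^3 + 15*x^2 + 75*x + 125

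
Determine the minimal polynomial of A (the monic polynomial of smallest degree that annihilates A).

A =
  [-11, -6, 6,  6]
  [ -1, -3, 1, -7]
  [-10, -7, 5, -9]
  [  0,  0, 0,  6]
x^4 + 3*x^3 - 30*x^2 - 124*x - 120

The characteristic polynomial is χ_A(x) = (x - 6)*(x + 2)^2*(x + 5), so the eigenvalues are known. The minimal polynomial is
  m_A(x) = Π_λ (x − λ)^{k_λ}
where k_λ is the size of the *largest* Jordan block for λ (equivalently, the smallest k with (A − λI)^k v = 0 for every generalised eigenvector v of λ).

  λ = -5: largest Jordan block has size 1, contributing (x + 5)
  λ = -2: largest Jordan block has size 2, contributing (x + 2)^2
  λ = 6: largest Jordan block has size 1, contributing (x − 6)

So m_A(x) = (x - 6)*(x + 2)^2*(x + 5) = x^4 + 3*x^3 - 30*x^2 - 124*x - 120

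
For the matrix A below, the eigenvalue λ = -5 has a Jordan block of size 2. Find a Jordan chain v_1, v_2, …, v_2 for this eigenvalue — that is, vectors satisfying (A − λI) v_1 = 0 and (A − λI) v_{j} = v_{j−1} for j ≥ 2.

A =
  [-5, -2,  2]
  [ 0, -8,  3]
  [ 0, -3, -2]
A Jordan chain for λ = -5 of length 2:
v_1 = (-2, -3, -3)ᵀ
v_2 = (0, 1, 0)ᵀ

Let N = A − (-5)·I. We want v_2 with N^2 v_2 = 0 but N^1 v_2 ≠ 0; then v_{j-1} := N · v_j for j = 2, …, 2.

Pick v_2 = (0, 1, 0)ᵀ.
Then v_1 = N · v_2 = (-2, -3, -3)ᵀ.

Sanity check: (A − (-5)·I) v_1 = (0, 0, 0)ᵀ = 0. ✓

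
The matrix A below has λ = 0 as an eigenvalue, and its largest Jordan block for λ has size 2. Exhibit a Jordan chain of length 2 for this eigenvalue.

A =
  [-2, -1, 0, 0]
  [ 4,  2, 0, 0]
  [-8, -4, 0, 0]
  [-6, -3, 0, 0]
A Jordan chain for λ = 0 of length 2:
v_1 = (-2, 4, -8, -6)ᵀ
v_2 = (1, 0, 0, 0)ᵀ

Let N = A − (0)·I. We want v_2 with N^2 v_2 = 0 but N^1 v_2 ≠ 0; then v_{j-1} := N · v_j for j = 2, …, 2.

Pick v_2 = (1, 0, 0, 0)ᵀ.
Then v_1 = N · v_2 = (-2, 4, -8, -6)ᵀ.

Sanity check: (A − (0)·I) v_1 = (0, 0, 0, 0)ᵀ = 0. ✓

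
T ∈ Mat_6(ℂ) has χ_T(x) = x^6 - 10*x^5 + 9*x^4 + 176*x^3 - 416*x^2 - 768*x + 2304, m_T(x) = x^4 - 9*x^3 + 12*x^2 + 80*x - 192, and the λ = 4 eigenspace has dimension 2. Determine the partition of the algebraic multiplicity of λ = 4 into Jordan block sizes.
Block sizes for λ = 4: [3, 1]

Step 1 — from the characteristic polynomial, algebraic multiplicity of λ = 4 is 4. From dim ker(T − (4)·I) = 2, there are exactly 2 Jordan blocks for λ = 4.
Step 2 — from the minimal polynomial, the factor (x − 4)^3 tells us the largest block for λ = 4 has size 3.
Step 3 — with total size 4, 2 blocks, and largest block 3, the block sizes (in nonincreasing order) are [3, 1].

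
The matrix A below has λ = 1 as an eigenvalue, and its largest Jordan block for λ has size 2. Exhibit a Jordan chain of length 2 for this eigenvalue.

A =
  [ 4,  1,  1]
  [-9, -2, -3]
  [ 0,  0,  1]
A Jordan chain for λ = 1 of length 2:
v_1 = (3, -9, 0)ᵀ
v_2 = (1, 0, 0)ᵀ

Let N = A − (1)·I. We want v_2 with N^2 v_2 = 0 but N^1 v_2 ≠ 0; then v_{j-1} := N · v_j for j = 2, …, 2.

Pick v_2 = (1, 0, 0)ᵀ.
Then v_1 = N · v_2 = (3, -9, 0)ᵀ.

Sanity check: (A − (1)·I) v_1 = (0, 0, 0)ᵀ = 0. ✓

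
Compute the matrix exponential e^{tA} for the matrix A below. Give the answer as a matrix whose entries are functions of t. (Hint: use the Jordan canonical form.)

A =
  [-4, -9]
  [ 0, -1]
e^{tA} =
  [exp(-4*t), -3*exp(-t) + 3*exp(-4*t)]
  [0, exp(-t)]

Strategy: write A = P · J · P⁻¹ where J is a Jordan canonical form, so e^{tA} = P · e^{tJ} · P⁻¹, and e^{tJ} can be computed block-by-block.

A has Jordan form
J =
  [-4,  0]
  [ 0, -1]
(up to reordering of blocks).

Per-block formulas:
  For a 1×1 block at λ = -1: exp(t · [-1]) = [e^(-1t)].
  For a 1×1 block at λ = -4: exp(t · [-4]) = [e^(-4t)].

After assembling e^{tJ} and conjugating by P, we get:

e^{tA} =
  [exp(-4*t), -3*exp(-t) + 3*exp(-4*t)]
  [0, exp(-t)]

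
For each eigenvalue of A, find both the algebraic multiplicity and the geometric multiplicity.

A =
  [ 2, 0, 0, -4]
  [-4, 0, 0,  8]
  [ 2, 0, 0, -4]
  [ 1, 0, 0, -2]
λ = 0: alg = 4, geom = 3

Step 1 — factor the characteristic polynomial to read off the algebraic multiplicities:
  χ_A(x) = x^4

Step 2 — compute geometric multiplicities via the rank-nullity identity g(λ) = n − rank(A − λI):
  rank(A − (0)·I) = 1, so dim ker(A − (0)·I) = n − 1 = 3

Summary:
  λ = 0: algebraic multiplicity = 4, geometric multiplicity = 3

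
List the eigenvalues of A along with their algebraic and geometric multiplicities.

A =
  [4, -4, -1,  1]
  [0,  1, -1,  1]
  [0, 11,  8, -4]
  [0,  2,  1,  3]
λ = 4: alg = 4, geom = 2

Step 1 — factor the characteristic polynomial to read off the algebraic multiplicities:
  χ_A(x) = (x - 4)^4

Step 2 — compute geometric multiplicities via the rank-nullity identity g(λ) = n − rank(A − λI):
  rank(A − (4)·I) = 2, so dim ker(A − (4)·I) = n − 2 = 2

Summary:
  λ = 4: algebraic multiplicity = 4, geometric multiplicity = 2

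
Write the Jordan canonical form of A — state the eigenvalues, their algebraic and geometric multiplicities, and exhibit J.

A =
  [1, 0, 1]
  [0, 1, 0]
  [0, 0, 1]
J_2(1) ⊕ J_1(1)

The characteristic polynomial is
  det(x·I − A) = x^3 - 3*x^2 + 3*x - 1 = (x - 1)^3

Eigenvalues and multiplicities (the geometric multiplicity of λ is n − rank(A − λI), which equals the number of Jordan blocks for λ):
  λ = 1: algebraic multiplicity = 3, geometric multiplicity = 2

Determining the block sizes for each eigenvalue:
  λ = 1: 2 blocks summing to 3 forces exactly one block of size 2 and the rest size 1 → block sizes [2, 1]

Assembling the blocks gives a Jordan form
J =
  [1, 1, 0]
  [0, 1, 0]
  [0, 0, 1]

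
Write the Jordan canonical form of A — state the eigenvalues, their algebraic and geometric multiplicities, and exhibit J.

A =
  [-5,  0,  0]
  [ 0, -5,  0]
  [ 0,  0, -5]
J_1(-5) ⊕ J_1(-5) ⊕ J_1(-5)

The characteristic polynomial is
  det(x·I − A) = x^3 + 15*x^2 + 75*x + 125 = (x + 5)^3

Eigenvalues and multiplicities (the geometric multiplicity of λ is n − rank(A − λI), which equals the number of Jordan blocks for λ):
  λ = -5: algebraic multiplicity = 3, geometric multiplicity = 3

Determining the block sizes for each eigenvalue:
  λ = -5: gm = am = 3, so every block has size 1 → block sizes [1, 1, 1]

Assembling the blocks gives a Jordan form
J =
  [-5,  0,  0]
  [ 0, -5,  0]
  [ 0,  0, -5]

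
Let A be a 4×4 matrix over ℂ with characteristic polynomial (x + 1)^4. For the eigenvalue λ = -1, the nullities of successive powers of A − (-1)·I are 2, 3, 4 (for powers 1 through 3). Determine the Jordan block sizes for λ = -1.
Block sizes for λ = -1: [3, 1]

From the dimensions of kernels of powers, the number of Jordan blocks of size at least j is d_j − d_{j−1} where d_j = dim ker(N^j) (with d_0 = 0). Computing the differences gives [2, 1, 1].
The number of blocks of size exactly k is (#blocks of size ≥ k) − (#blocks of size ≥ k + 1), so the partition is: 1 block(s) of size 1, 1 block(s) of size 3.
In nonincreasing order the block sizes are [3, 1].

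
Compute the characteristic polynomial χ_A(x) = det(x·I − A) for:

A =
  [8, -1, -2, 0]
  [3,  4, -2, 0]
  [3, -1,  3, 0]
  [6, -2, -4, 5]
x^4 - 20*x^3 + 150*x^2 - 500*x + 625

Expanding det(x·I − A) (e.g. by cofactor expansion or by noting that A is similar to its Jordan form J, which has the same characteristic polynomial as A) gives
  χ_A(x) = x^4 - 20*x^3 + 150*x^2 - 500*x + 625
which factors as (x - 5)^4. The eigenvalues (with algebraic multiplicities) are λ = 5 with multiplicity 4.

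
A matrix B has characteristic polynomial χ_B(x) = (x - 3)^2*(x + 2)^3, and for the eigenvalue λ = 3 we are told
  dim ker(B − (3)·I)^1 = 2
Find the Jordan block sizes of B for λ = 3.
Block sizes for λ = 3: [1, 1]

From the dimensions of kernels of powers, the number of Jordan blocks of size at least j is d_j − d_{j−1} where d_j = dim ker(N^j) (with d_0 = 0). Computing the differences gives [2].
The number of blocks of size exactly k is (#blocks of size ≥ k) − (#blocks of size ≥ k + 1), so the partition is: 2 block(s) of size 1.
In nonincreasing order the block sizes are [1, 1].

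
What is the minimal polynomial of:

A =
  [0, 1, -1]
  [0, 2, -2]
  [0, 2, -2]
x^2

The characteristic polynomial is χ_A(x) = x^3, so the eigenvalues are known. The minimal polynomial is
  m_A(x) = Π_λ (x − λ)^{k_λ}
where k_λ is the size of the *largest* Jordan block for λ (equivalently, the smallest k with (A − λI)^k v = 0 for every generalised eigenvector v of λ).

  λ = 0: largest Jordan block has size 2, contributing (x − 0)^2

So m_A(x) = x^2 = x^2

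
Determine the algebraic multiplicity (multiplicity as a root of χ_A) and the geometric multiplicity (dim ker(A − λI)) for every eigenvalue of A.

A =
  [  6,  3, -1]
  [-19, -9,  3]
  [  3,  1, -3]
λ = -2: alg = 3, geom = 1

Step 1 — factor the characteristic polynomial to read off the algebraic multiplicities:
  χ_A(x) = (x + 2)^3

Step 2 — compute geometric multiplicities via the rank-nullity identity g(λ) = n − rank(A − λI):
  rank(A − (-2)·I) = 2, so dim ker(A − (-2)·I) = n − 2 = 1

Summary:
  λ = -2: algebraic multiplicity = 3, geometric multiplicity = 1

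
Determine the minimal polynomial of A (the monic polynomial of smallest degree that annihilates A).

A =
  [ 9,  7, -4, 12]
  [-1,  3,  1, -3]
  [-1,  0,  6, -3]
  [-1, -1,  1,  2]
x^3 - 15*x^2 + 75*x - 125

The characteristic polynomial is χ_A(x) = (x - 5)^4, so the eigenvalues are known. The minimal polynomial is
  m_A(x) = Π_λ (x − λ)^{k_λ}
where k_λ is the size of the *largest* Jordan block for λ (equivalently, the smallest k with (A − λI)^k v = 0 for every generalised eigenvector v of λ).

  λ = 5: largest Jordan block has size 3, contributing (x − 5)^3

So m_A(x) = (x - 5)^3 = x^3 - 15*x^2 + 75*x - 125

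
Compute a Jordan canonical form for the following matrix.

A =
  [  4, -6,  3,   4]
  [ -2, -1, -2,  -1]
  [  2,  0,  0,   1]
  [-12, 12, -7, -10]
J_1(-4) ⊕ J_3(-1)

The characteristic polynomial is
  det(x·I − A) = x^4 + 7*x^3 + 15*x^2 + 13*x + 4 = (x + 1)^3*(x + 4)

Eigenvalues and multiplicities (the geometric multiplicity of λ is n − rank(A − λI), which equals the number of Jordan blocks for λ):
  λ = -4: algebraic multiplicity = 1, geometric multiplicity = 1
  λ = -1: algebraic multiplicity = 3, geometric multiplicity = 1

Determining the block sizes for each eigenvalue:
  λ = -4: one block (gm = 1), so the single block has size am = 1 → block sizes [1]
  λ = -1: one block (gm = 1), so the single block has size am = 3 → block sizes [3]

Assembling the blocks gives a Jordan form
J =
  [-4,  0,  0,  0]
  [ 0, -1,  1,  0]
  [ 0,  0, -1,  1]
  [ 0,  0,  0, -1]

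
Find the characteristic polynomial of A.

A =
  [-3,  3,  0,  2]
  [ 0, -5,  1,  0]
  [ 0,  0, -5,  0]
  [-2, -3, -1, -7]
x^4 + 20*x^3 + 150*x^2 + 500*x + 625

Expanding det(x·I − A) (e.g. by cofactor expansion or by noting that A is similar to its Jordan form J, which has the same characteristic polynomial as A) gives
  χ_A(x) = x^4 + 20*x^3 + 150*x^2 + 500*x + 625
which factors as (x + 5)^4. The eigenvalues (with algebraic multiplicities) are λ = -5 with multiplicity 4.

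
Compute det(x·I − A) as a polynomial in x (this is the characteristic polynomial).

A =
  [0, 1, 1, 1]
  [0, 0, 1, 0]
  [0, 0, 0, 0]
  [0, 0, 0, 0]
x^4

Expanding det(x·I − A) (e.g. by cofactor expansion or by noting that A is similar to its Jordan form J, which has the same characteristic polynomial as A) gives
  χ_A(x) = x^4
which factors as x^4. The eigenvalues (with algebraic multiplicities) are λ = 0 with multiplicity 4.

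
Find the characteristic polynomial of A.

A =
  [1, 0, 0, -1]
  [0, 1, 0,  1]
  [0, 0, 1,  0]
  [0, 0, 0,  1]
x^4 - 4*x^3 + 6*x^2 - 4*x + 1

Expanding det(x·I − A) (e.g. by cofactor expansion or by noting that A is similar to its Jordan form J, which has the same characteristic polynomial as A) gives
  χ_A(x) = x^4 - 4*x^3 + 6*x^2 - 4*x + 1
which factors as (x - 1)^4. The eigenvalues (with algebraic multiplicities) are λ = 1 with multiplicity 4.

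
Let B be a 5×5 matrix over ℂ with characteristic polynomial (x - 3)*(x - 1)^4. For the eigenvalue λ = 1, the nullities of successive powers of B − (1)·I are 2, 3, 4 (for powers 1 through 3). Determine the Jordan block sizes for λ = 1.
Block sizes for λ = 1: [3, 1]

From the dimensions of kernels of powers, the number of Jordan blocks of size at least j is d_j − d_{j−1} where d_j = dim ker(N^j) (with d_0 = 0). Computing the differences gives [2, 1, 1].
The number of blocks of size exactly k is (#blocks of size ≥ k) − (#blocks of size ≥ k + 1), so the partition is: 1 block(s) of size 1, 1 block(s) of size 3.
In nonincreasing order the block sizes are [3, 1].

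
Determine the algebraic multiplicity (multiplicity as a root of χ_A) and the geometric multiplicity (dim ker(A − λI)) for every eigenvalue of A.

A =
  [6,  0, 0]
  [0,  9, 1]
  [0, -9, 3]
λ = 6: alg = 3, geom = 2

Step 1 — factor the characteristic polynomial to read off the algebraic multiplicities:
  χ_A(x) = (x - 6)^3

Step 2 — compute geometric multiplicities via the rank-nullity identity g(λ) = n − rank(A − λI):
  rank(A − (6)·I) = 1, so dim ker(A − (6)·I) = n − 1 = 2

Summary:
  λ = 6: algebraic multiplicity = 3, geometric multiplicity = 2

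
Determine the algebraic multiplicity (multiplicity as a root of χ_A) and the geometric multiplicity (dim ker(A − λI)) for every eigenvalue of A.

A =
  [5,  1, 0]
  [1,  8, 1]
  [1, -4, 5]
λ = 6: alg = 3, geom = 1

Step 1 — factor the characteristic polynomial to read off the algebraic multiplicities:
  χ_A(x) = (x - 6)^3

Step 2 — compute geometric multiplicities via the rank-nullity identity g(λ) = n − rank(A − λI):
  rank(A − (6)·I) = 2, so dim ker(A − (6)·I) = n − 2 = 1

Summary:
  λ = 6: algebraic multiplicity = 3, geometric multiplicity = 1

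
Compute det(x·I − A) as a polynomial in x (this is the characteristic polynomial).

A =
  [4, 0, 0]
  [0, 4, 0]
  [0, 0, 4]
x^3 - 12*x^2 + 48*x - 64

Expanding det(x·I − A) (e.g. by cofactor expansion or by noting that A is similar to its Jordan form J, which has the same characteristic polynomial as A) gives
  χ_A(x) = x^3 - 12*x^2 + 48*x - 64
which factors as (x - 4)^3. The eigenvalues (with algebraic multiplicities) are λ = 4 with multiplicity 3.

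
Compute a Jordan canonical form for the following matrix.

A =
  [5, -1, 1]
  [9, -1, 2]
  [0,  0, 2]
J_3(2)

The characteristic polynomial is
  det(x·I − A) = x^3 - 6*x^2 + 12*x - 8 = (x - 2)^3

Eigenvalues and multiplicities (the geometric multiplicity of λ is n − rank(A − λI), which equals the number of Jordan blocks for λ):
  λ = 2: algebraic multiplicity = 3, geometric multiplicity = 1

Determining the block sizes for each eigenvalue:
  λ = 2: one block (gm = 1), so the single block has size am = 3 → block sizes [3]

Assembling the blocks gives a Jordan form
J =
  [2, 1, 0]
  [0, 2, 1]
  [0, 0, 2]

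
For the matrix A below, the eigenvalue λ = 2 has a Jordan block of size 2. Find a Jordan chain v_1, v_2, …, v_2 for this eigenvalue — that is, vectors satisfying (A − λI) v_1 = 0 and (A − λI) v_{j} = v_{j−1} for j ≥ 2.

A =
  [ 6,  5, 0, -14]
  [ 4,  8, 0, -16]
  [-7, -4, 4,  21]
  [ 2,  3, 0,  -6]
A Jordan chain for λ = 2 of length 2:
v_1 = (-1, -2, 3, -1)ᵀ
v_2 = (1, -1, 3, 0)ᵀ

Let N = A − (2)·I. We want v_2 with N^2 v_2 = 0 but N^1 v_2 ≠ 0; then v_{j-1} := N · v_j for j = 2, …, 2.

Pick v_2 = (1, -1, 3, 0)ᵀ.
Then v_1 = N · v_2 = (-1, -2, 3, -1)ᵀ.

Sanity check: (A − (2)·I) v_1 = (0, 0, 0, 0)ᵀ = 0. ✓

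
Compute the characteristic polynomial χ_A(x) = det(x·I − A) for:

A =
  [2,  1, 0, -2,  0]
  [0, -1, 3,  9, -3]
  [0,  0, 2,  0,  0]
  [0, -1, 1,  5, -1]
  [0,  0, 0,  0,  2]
x^5 - 10*x^4 + 40*x^3 - 80*x^2 + 80*x - 32

Expanding det(x·I − A) (e.g. by cofactor expansion or by noting that A is similar to its Jordan form J, which has the same characteristic polynomial as A) gives
  χ_A(x) = x^5 - 10*x^4 + 40*x^3 - 80*x^2 + 80*x - 32
which factors as (x - 2)^5. The eigenvalues (with algebraic multiplicities) are λ = 2 with multiplicity 5.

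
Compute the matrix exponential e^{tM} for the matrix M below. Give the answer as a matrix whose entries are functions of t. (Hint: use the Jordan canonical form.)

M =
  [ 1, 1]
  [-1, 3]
e^{tM} =
  [-t*exp(2*t) + exp(2*t), t*exp(2*t)]
  [-t*exp(2*t), t*exp(2*t) + exp(2*t)]

Strategy: write M = P · J · P⁻¹ where J is a Jordan canonical form, so e^{tM} = P · e^{tJ} · P⁻¹, and e^{tJ} can be computed block-by-block.

M has Jordan form
J =
  [2, 1]
  [0, 2]
(up to reordering of blocks).

Per-block formulas:
  For a 2×2 Jordan block J_2(2): exp(t · J_2(2)) = e^(2t)·(I + t·N), where N is the 2×2 nilpotent shift.

After assembling e^{tJ} and conjugating by P, we get:

e^{tM} =
  [-t*exp(2*t) + exp(2*t), t*exp(2*t)]
  [-t*exp(2*t), t*exp(2*t) + exp(2*t)]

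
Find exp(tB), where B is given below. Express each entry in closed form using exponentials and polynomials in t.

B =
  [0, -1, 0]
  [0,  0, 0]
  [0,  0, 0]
e^{tB} =
  [1, -t, 0]
  [0, 1, 0]
  [0, 0, 1]

Strategy: write B = P · J · P⁻¹ where J is a Jordan canonical form, so e^{tB} = P · e^{tJ} · P⁻¹, and e^{tJ} can be computed block-by-block.

B has Jordan form
J =
  [0, 1, 0]
  [0, 0, 0]
  [0, 0, 0]
(up to reordering of blocks).

Per-block formulas:
  For a 2×2 Jordan block J_2(0): exp(t · J_2(0)) = e^(0t)·(I + t·N), where N is the 2×2 nilpotent shift.
  For a 1×1 block at λ = 0: exp(t · [0]) = [e^(0t)].

After assembling e^{tJ} and conjugating by P, we get:

e^{tB} =
  [1, -t, 0]
  [0, 1, 0]
  [0, 0, 1]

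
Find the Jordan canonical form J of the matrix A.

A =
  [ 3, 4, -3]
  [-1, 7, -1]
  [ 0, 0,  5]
J_3(5)

The characteristic polynomial is
  det(x·I − A) = x^3 - 15*x^2 + 75*x - 125 = (x - 5)^3

Eigenvalues and multiplicities (the geometric multiplicity of λ is n − rank(A − λI), which equals the number of Jordan blocks for λ):
  λ = 5: algebraic multiplicity = 3, geometric multiplicity = 1

Determining the block sizes for each eigenvalue:
  λ = 5: one block (gm = 1), so the single block has size am = 3 → block sizes [3]

Assembling the blocks gives a Jordan form
J =
  [5, 1, 0]
  [0, 5, 1]
  [0, 0, 5]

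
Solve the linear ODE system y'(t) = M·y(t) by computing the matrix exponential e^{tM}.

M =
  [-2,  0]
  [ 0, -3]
e^{tM} =
  [exp(-2*t), 0]
  [0, exp(-3*t)]

Strategy: write M = P · J · P⁻¹ where J is a Jordan canonical form, so e^{tM} = P · e^{tJ} · P⁻¹, and e^{tJ} can be computed block-by-block.

M has Jordan form
J =
  [-3,  0]
  [ 0, -2]
(up to reordering of blocks).

Per-block formulas:
  For a 1×1 block at λ = -2: exp(t · [-2]) = [e^(-2t)].
  For a 1×1 block at λ = -3: exp(t · [-3]) = [e^(-3t)].

After assembling e^{tJ} and conjugating by P, we get:

e^{tM} =
  [exp(-2*t), 0]
  [0, exp(-3*t)]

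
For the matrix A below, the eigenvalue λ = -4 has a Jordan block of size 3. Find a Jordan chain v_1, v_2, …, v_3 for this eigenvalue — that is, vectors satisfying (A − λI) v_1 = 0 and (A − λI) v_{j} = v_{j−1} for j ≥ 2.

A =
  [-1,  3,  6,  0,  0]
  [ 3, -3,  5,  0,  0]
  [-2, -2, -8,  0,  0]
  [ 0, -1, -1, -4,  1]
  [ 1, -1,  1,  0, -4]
A Jordan chain for λ = -4 of length 3:
v_1 = (6, 2, -4, 0, -2)ᵀ
v_2 = (3, 3, -2, 0, 1)ᵀ
v_3 = (1, 0, 0, 0, 0)ᵀ

Let N = A − (-4)·I. We want v_3 with N^3 v_3 = 0 but N^2 v_3 ≠ 0; then v_{j-1} := N · v_j for j = 3, …, 2.

Pick v_3 = (1, 0, 0, 0, 0)ᵀ.
Then v_2 = N · v_3 = (3, 3, -2, 0, 1)ᵀ.
Then v_1 = N · v_2 = (6, 2, -4, 0, -2)ᵀ.

Sanity check: (A − (-4)·I) v_1 = (0, 0, 0, 0, 0)ᵀ = 0. ✓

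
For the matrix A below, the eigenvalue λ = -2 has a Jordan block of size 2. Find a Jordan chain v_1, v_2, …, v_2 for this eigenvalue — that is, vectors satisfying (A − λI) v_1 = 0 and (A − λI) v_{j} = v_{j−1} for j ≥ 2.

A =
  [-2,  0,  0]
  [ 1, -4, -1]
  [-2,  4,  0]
A Jordan chain for λ = -2 of length 2:
v_1 = (0, 1, -2)ᵀ
v_2 = (1, 0, 0)ᵀ

Let N = A − (-2)·I. We want v_2 with N^2 v_2 = 0 but N^1 v_2 ≠ 0; then v_{j-1} := N · v_j for j = 2, …, 2.

Pick v_2 = (1, 0, 0)ᵀ.
Then v_1 = N · v_2 = (0, 1, -2)ᵀ.

Sanity check: (A − (-2)·I) v_1 = (0, 0, 0)ᵀ = 0. ✓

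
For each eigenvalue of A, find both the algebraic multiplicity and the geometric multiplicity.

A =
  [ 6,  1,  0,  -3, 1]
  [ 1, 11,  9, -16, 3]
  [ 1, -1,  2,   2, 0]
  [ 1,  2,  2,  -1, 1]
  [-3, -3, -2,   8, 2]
λ = 4: alg = 5, geom = 2

Step 1 — factor the characteristic polynomial to read off the algebraic multiplicities:
  χ_A(x) = (x - 4)^5

Step 2 — compute geometric multiplicities via the rank-nullity identity g(λ) = n − rank(A − λI):
  rank(A − (4)·I) = 3, so dim ker(A − (4)·I) = n − 3 = 2

Summary:
  λ = 4: algebraic multiplicity = 5, geometric multiplicity = 2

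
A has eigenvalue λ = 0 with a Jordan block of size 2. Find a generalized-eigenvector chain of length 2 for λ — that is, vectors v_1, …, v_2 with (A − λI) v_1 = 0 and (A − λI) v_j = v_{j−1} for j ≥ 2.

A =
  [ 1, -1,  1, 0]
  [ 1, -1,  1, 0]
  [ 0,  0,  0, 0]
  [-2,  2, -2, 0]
A Jordan chain for λ = 0 of length 2:
v_1 = (1, 1, 0, -2)ᵀ
v_2 = (1, 0, 0, 0)ᵀ

Let N = A − (0)·I. We want v_2 with N^2 v_2 = 0 but N^1 v_2 ≠ 0; then v_{j-1} := N · v_j for j = 2, …, 2.

Pick v_2 = (1, 0, 0, 0)ᵀ.
Then v_1 = N · v_2 = (1, 1, 0, -2)ᵀ.

Sanity check: (A − (0)·I) v_1 = (0, 0, 0, 0)ᵀ = 0. ✓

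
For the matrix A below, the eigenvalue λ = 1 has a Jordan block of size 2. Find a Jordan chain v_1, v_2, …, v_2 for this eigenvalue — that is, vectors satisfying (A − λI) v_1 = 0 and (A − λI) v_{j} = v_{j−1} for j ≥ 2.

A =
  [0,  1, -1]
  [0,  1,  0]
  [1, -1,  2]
A Jordan chain for λ = 1 of length 2:
v_1 = (-1, 0, 1)ᵀ
v_2 = (1, 0, 0)ᵀ

Let N = A − (1)·I. We want v_2 with N^2 v_2 = 0 but N^1 v_2 ≠ 0; then v_{j-1} := N · v_j for j = 2, …, 2.

Pick v_2 = (1, 0, 0)ᵀ.
Then v_1 = N · v_2 = (-1, 0, 1)ᵀ.

Sanity check: (A − (1)·I) v_1 = (0, 0, 0)ᵀ = 0. ✓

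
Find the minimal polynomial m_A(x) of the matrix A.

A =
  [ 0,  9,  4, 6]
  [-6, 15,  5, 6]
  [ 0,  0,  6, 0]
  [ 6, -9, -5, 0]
x^3 - 15*x^2 + 72*x - 108

The characteristic polynomial is χ_A(x) = (x - 6)^3*(x - 3), so the eigenvalues are known. The minimal polynomial is
  m_A(x) = Π_λ (x − λ)^{k_λ}
where k_λ is the size of the *largest* Jordan block for λ (equivalently, the smallest k with (A − λI)^k v = 0 for every generalised eigenvector v of λ).

  λ = 3: largest Jordan block has size 1, contributing (x − 3)
  λ = 6: largest Jordan block has size 2, contributing (x − 6)^2

So m_A(x) = (x - 6)^2*(x - 3) = x^3 - 15*x^2 + 72*x - 108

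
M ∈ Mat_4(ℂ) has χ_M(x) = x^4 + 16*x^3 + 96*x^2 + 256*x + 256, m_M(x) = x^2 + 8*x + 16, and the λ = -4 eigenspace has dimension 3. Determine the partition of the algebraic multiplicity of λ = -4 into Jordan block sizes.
Block sizes for λ = -4: [2, 1, 1]

Step 1 — from the characteristic polynomial, algebraic multiplicity of λ = -4 is 4. From dim ker(M − (-4)·I) = 3, there are exactly 3 Jordan blocks for λ = -4.
Step 2 — from the minimal polynomial, the factor (x + 4)^2 tells us the largest block for λ = -4 has size 2.
Step 3 — with total size 4, 3 blocks, and largest block 2, the block sizes (in nonincreasing order) are [2, 1, 1].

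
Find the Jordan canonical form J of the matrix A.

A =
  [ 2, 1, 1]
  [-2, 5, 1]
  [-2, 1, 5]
J_2(4) ⊕ J_1(4)

The characteristic polynomial is
  det(x·I − A) = x^3 - 12*x^2 + 48*x - 64 = (x - 4)^3

Eigenvalues and multiplicities (the geometric multiplicity of λ is n − rank(A − λI), which equals the number of Jordan blocks for λ):
  λ = 4: algebraic multiplicity = 3, geometric multiplicity = 2

Determining the block sizes for each eigenvalue:
  λ = 4: 2 blocks summing to 3 forces exactly one block of size 2 and the rest size 1 → block sizes [2, 1]

Assembling the blocks gives a Jordan form
J =
  [4, 1, 0]
  [0, 4, 0]
  [0, 0, 4]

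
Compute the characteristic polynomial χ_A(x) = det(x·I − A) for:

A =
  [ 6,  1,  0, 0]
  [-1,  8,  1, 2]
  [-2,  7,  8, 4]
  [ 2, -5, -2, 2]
x^4 - 24*x^3 + 216*x^2 - 864*x + 1296

Expanding det(x·I − A) (e.g. by cofactor expansion or by noting that A is similar to its Jordan form J, which has the same characteristic polynomial as A) gives
  χ_A(x) = x^4 - 24*x^3 + 216*x^2 - 864*x + 1296
which factors as (x - 6)^4. The eigenvalues (with algebraic multiplicities) are λ = 6 with multiplicity 4.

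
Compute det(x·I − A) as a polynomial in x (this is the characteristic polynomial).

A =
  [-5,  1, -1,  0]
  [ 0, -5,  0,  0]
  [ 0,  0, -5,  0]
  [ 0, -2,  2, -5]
x^4 + 20*x^3 + 150*x^2 + 500*x + 625

Expanding det(x·I − A) (e.g. by cofactor expansion or by noting that A is similar to its Jordan form J, which has the same characteristic polynomial as A) gives
  χ_A(x) = x^4 + 20*x^3 + 150*x^2 + 500*x + 625
which factors as (x + 5)^4. The eigenvalues (with algebraic multiplicities) are λ = -5 with multiplicity 4.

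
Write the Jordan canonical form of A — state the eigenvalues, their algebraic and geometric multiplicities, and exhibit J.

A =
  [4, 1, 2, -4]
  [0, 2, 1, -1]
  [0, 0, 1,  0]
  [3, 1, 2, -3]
J_3(1) ⊕ J_1(1)

The characteristic polynomial is
  det(x·I − A) = x^4 - 4*x^3 + 6*x^2 - 4*x + 1 = (x - 1)^4

Eigenvalues and multiplicities (the geometric multiplicity of λ is n − rank(A − λI), which equals the number of Jordan blocks for λ):
  λ = 1: algebraic multiplicity = 4, geometric multiplicity = 2

Determining the block sizes for each eigenvalue:
  λ = 1: with am = 4 and gm = 2, the partition is not yet determined (e.g. several partitions of 4 into 2 parts exist). Let N = A − (1)·I. Computing rank(N^1) = 2, rank(N^2) = 1, rank(N^3) = 0; the number of blocks of size ≥ j is rank(N^{j−1}) − rank(N^j), giving [2, 1, 1]. So we have 1 block(s) of size 3, 1 block(s) of size 1 → block sizes [3, 1]

Assembling the blocks gives a Jordan form
J =
  [1, 1, 0, 0]
  [0, 1, 1, 0]
  [0, 0, 1, 0]
  [0, 0, 0, 1]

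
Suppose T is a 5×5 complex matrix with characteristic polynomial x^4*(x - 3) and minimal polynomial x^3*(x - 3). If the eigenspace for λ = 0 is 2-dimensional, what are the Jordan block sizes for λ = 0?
Block sizes for λ = 0: [3, 1]

Step 1 — from the characteristic polynomial, algebraic multiplicity of λ = 0 is 4. From dim ker(T − (0)·I) = 2, there are exactly 2 Jordan blocks for λ = 0.
Step 2 — from the minimal polynomial, the factor (x − 0)^3 tells us the largest block for λ = 0 has size 3.
Step 3 — with total size 4, 2 blocks, and largest block 3, the block sizes (in nonincreasing order) are [3, 1].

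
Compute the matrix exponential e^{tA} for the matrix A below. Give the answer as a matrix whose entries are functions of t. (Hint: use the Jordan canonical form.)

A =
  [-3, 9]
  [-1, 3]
e^{tA} =
  [1 - 3*t, 9*t]
  [-t, 3*t + 1]

Strategy: write A = P · J · P⁻¹ where J is a Jordan canonical form, so e^{tA} = P · e^{tJ} · P⁻¹, and e^{tJ} can be computed block-by-block.

A has Jordan form
J =
  [0, 1]
  [0, 0]
(up to reordering of blocks).

Per-block formulas:
  For a 2×2 Jordan block J_2(0): exp(t · J_2(0)) = e^(0t)·(I + t·N), where N is the 2×2 nilpotent shift.

After assembling e^{tJ} and conjugating by P, we get:

e^{tA} =
  [1 - 3*t, 9*t]
  [-t, 3*t + 1]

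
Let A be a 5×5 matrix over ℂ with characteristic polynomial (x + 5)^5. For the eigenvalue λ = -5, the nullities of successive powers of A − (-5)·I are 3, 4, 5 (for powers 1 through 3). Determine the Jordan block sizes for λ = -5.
Block sizes for λ = -5: [3, 1, 1]

From the dimensions of kernels of powers, the number of Jordan blocks of size at least j is d_j − d_{j−1} where d_j = dim ker(N^j) (with d_0 = 0). Computing the differences gives [3, 1, 1].
The number of blocks of size exactly k is (#blocks of size ≥ k) − (#blocks of size ≥ k + 1), so the partition is: 2 block(s) of size 1, 1 block(s) of size 3.
In nonincreasing order the block sizes are [3, 1, 1].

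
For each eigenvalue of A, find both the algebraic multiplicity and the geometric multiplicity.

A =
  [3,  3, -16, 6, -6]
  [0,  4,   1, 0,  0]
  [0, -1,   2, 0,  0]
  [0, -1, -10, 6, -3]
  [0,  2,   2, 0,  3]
λ = 3: alg = 4, geom = 2; λ = 6: alg = 1, geom = 1

Step 1 — factor the characteristic polynomial to read off the algebraic multiplicities:
  χ_A(x) = (x - 6)*(x - 3)^4

Step 2 — compute geometric multiplicities via the rank-nullity identity g(λ) = n − rank(A − λI):
  rank(A − (3)·I) = 3, so dim ker(A − (3)·I) = n − 3 = 2
  rank(A − (6)·I) = 4, so dim ker(A − (6)·I) = n − 4 = 1

Summary:
  λ = 3: algebraic multiplicity = 4, geometric multiplicity = 2
  λ = 6: algebraic multiplicity = 1, geometric multiplicity = 1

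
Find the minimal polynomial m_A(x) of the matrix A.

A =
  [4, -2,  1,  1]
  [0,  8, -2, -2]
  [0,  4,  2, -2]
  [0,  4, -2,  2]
x^2 - 8*x + 16

The characteristic polynomial is χ_A(x) = (x - 4)^4, so the eigenvalues are known. The minimal polynomial is
  m_A(x) = Π_λ (x − λ)^{k_λ}
where k_λ is the size of the *largest* Jordan block for λ (equivalently, the smallest k with (A − λI)^k v = 0 for every generalised eigenvector v of λ).

  λ = 4: largest Jordan block has size 2, contributing (x − 4)^2

So m_A(x) = (x - 4)^2 = x^2 - 8*x + 16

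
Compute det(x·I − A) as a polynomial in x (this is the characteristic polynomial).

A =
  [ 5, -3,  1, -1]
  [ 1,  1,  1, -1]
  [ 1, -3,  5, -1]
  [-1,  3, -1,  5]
x^4 - 16*x^3 + 96*x^2 - 256*x + 256

Expanding det(x·I − A) (e.g. by cofactor expansion or by noting that A is similar to its Jordan form J, which has the same characteristic polynomial as A) gives
  χ_A(x) = x^4 - 16*x^3 + 96*x^2 - 256*x + 256
which factors as (x - 4)^4. The eigenvalues (with algebraic multiplicities) are λ = 4 with multiplicity 4.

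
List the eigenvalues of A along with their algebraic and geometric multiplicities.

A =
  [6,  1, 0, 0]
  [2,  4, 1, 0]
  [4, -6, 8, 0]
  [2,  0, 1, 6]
λ = 6: alg = 4, geom = 2

Step 1 — factor the characteristic polynomial to read off the algebraic multiplicities:
  χ_A(x) = (x - 6)^4

Step 2 — compute geometric multiplicities via the rank-nullity identity g(λ) = n − rank(A − λI):
  rank(A − (6)·I) = 2, so dim ker(A − (6)·I) = n − 2 = 2

Summary:
  λ = 6: algebraic multiplicity = 4, geometric multiplicity = 2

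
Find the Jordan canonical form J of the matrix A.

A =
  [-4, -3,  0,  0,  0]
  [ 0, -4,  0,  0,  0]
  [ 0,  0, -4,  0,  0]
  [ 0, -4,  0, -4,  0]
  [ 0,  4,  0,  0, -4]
J_2(-4) ⊕ J_1(-4) ⊕ J_1(-4) ⊕ J_1(-4)

The characteristic polynomial is
  det(x·I − A) = x^5 + 20*x^4 + 160*x^3 + 640*x^2 + 1280*x + 1024 = (x + 4)^5

Eigenvalues and multiplicities (the geometric multiplicity of λ is n − rank(A − λI), which equals the number of Jordan blocks for λ):
  λ = -4: algebraic multiplicity = 5, geometric multiplicity = 4

Determining the block sizes for each eigenvalue:
  λ = -4: 4 blocks summing to 5 forces exactly one block of size 2 and the rest size 1 → block sizes [2, 1, 1, 1]

Assembling the blocks gives a Jordan form
J =
  [-4,  1,  0,  0,  0]
  [ 0, -4,  0,  0,  0]
  [ 0,  0, -4,  0,  0]
  [ 0,  0,  0, -4,  0]
  [ 0,  0,  0,  0, -4]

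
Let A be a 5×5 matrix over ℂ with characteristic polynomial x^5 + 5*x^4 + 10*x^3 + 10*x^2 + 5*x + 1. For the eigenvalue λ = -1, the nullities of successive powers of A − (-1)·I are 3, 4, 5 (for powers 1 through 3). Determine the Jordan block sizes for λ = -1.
Block sizes for λ = -1: [3, 1, 1]

From the dimensions of kernels of powers, the number of Jordan blocks of size at least j is d_j − d_{j−1} where d_j = dim ker(N^j) (with d_0 = 0). Computing the differences gives [3, 1, 1].
The number of blocks of size exactly k is (#blocks of size ≥ k) − (#blocks of size ≥ k + 1), so the partition is: 2 block(s) of size 1, 1 block(s) of size 3.
In nonincreasing order the block sizes are [3, 1, 1].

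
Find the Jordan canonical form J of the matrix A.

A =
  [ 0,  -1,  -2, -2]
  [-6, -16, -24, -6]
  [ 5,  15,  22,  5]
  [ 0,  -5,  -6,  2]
J_2(2) ⊕ J_2(2)

The characteristic polynomial is
  det(x·I − A) = x^4 - 8*x^3 + 24*x^2 - 32*x + 16 = (x - 2)^4

Eigenvalues and multiplicities (the geometric multiplicity of λ is n − rank(A − λI), which equals the number of Jordan blocks for λ):
  λ = 2: algebraic multiplicity = 4, geometric multiplicity = 2

Determining the block sizes for each eigenvalue:
  λ = 2: with am = 4 and gm = 2, the partition is not yet determined (e.g. several partitions of 4 into 2 parts exist). Let N = A − (2)·I. Computing rank(N^1) = 2, rank(N^2) = 0; the number of blocks of size ≥ j is rank(N^{j−1}) − rank(N^j), giving [2, 2]. So we have 2 block(s) of size 2 → block sizes [2, 2]

Assembling the blocks gives a Jordan form
J =
  [2, 1, 0, 0]
  [0, 2, 0, 0]
  [0, 0, 2, 1]
  [0, 0, 0, 2]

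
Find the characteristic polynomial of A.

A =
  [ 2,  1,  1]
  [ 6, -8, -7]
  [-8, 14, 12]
x^3 - 6*x^2 + 12*x - 8

Expanding det(x·I − A) (e.g. by cofactor expansion or by noting that A is similar to its Jordan form J, which has the same characteristic polynomial as A) gives
  χ_A(x) = x^3 - 6*x^2 + 12*x - 8
which factors as (x - 2)^3. The eigenvalues (with algebraic multiplicities) are λ = 2 with multiplicity 3.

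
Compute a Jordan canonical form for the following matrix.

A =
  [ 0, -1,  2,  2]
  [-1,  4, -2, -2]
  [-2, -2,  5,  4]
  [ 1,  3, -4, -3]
J_2(1) ⊕ J_1(1) ⊕ J_1(3)

The characteristic polynomial is
  det(x·I − A) = x^4 - 6*x^3 + 12*x^2 - 10*x + 3 = (x - 3)*(x - 1)^3

Eigenvalues and multiplicities (the geometric multiplicity of λ is n − rank(A − λI), which equals the number of Jordan blocks for λ):
  λ = 1: algebraic multiplicity = 3, geometric multiplicity = 2
  λ = 3: algebraic multiplicity = 1, geometric multiplicity = 1

Determining the block sizes for each eigenvalue:
  λ = 1: 2 blocks summing to 3 forces exactly one block of size 2 and the rest size 1 → block sizes [2, 1]
  λ = 3: one block (gm = 1), so the single block has size am = 1 → block sizes [1]

Assembling the blocks gives a Jordan form
J =
  [1, 1, 0, 0]
  [0, 1, 0, 0]
  [0, 0, 1, 0]
  [0, 0, 0, 3]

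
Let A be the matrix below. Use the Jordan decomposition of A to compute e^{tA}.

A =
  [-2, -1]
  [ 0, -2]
e^{tA} =
  [exp(-2*t), -t*exp(-2*t)]
  [0, exp(-2*t)]

Strategy: write A = P · J · P⁻¹ where J is a Jordan canonical form, so e^{tA} = P · e^{tJ} · P⁻¹, and e^{tJ} can be computed block-by-block.

A has Jordan form
J =
  [-2,  1]
  [ 0, -2]
(up to reordering of blocks).

Per-block formulas:
  For a 2×2 Jordan block J_2(-2): exp(t · J_2(-2)) = e^(-2t)·(I + t·N), where N is the 2×2 nilpotent shift.

After assembling e^{tJ} and conjugating by P, we get:

e^{tA} =
  [exp(-2*t), -t*exp(-2*t)]
  [0, exp(-2*t)]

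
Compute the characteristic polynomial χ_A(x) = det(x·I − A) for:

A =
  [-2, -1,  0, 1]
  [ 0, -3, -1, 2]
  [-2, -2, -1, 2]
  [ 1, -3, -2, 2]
x^4 + 4*x^3 + 6*x^2 + 4*x + 1

Expanding det(x·I − A) (e.g. by cofactor expansion or by noting that A is similar to its Jordan form J, which has the same characteristic polynomial as A) gives
  χ_A(x) = x^4 + 4*x^3 + 6*x^2 + 4*x + 1
which factors as (x + 1)^4. The eigenvalues (with algebraic multiplicities) are λ = -1 with multiplicity 4.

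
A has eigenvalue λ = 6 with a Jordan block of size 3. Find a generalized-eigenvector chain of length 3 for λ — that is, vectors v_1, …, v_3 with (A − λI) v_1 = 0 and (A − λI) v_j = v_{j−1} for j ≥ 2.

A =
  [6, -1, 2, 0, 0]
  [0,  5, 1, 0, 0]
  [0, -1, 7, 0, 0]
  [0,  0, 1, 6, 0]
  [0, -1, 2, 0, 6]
A Jordan chain for λ = 6 of length 3:
v_1 = (-1, 0, 0, -1, -1)ᵀ
v_2 = (-1, -1, -1, 0, -1)ᵀ
v_3 = (0, 1, 0, 0, 0)ᵀ

Let N = A − (6)·I. We want v_3 with N^3 v_3 = 0 but N^2 v_3 ≠ 0; then v_{j-1} := N · v_j for j = 3, …, 2.

Pick v_3 = (0, 1, 0, 0, 0)ᵀ.
Then v_2 = N · v_3 = (-1, -1, -1, 0, -1)ᵀ.
Then v_1 = N · v_2 = (-1, 0, 0, -1, -1)ᵀ.

Sanity check: (A − (6)·I) v_1 = (0, 0, 0, 0, 0)ᵀ = 0. ✓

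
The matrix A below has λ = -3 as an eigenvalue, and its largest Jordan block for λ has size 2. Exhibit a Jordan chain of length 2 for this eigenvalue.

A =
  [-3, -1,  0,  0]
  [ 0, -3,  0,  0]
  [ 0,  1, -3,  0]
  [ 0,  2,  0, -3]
A Jordan chain for λ = -3 of length 2:
v_1 = (-1, 0, 1, 2)ᵀ
v_2 = (0, 1, 0, 0)ᵀ

Let N = A − (-3)·I. We want v_2 with N^2 v_2 = 0 but N^1 v_2 ≠ 0; then v_{j-1} := N · v_j for j = 2, …, 2.

Pick v_2 = (0, 1, 0, 0)ᵀ.
Then v_1 = N · v_2 = (-1, 0, 1, 2)ᵀ.

Sanity check: (A − (-3)·I) v_1 = (0, 0, 0, 0)ᵀ = 0. ✓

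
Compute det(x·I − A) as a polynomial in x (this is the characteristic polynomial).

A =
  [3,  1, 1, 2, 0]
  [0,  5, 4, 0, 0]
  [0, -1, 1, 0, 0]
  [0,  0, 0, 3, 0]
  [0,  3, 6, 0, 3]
x^5 - 15*x^4 + 90*x^3 - 270*x^2 + 405*x - 243

Expanding det(x·I − A) (e.g. by cofactor expansion or by noting that A is similar to its Jordan form J, which has the same characteristic polynomial as A) gives
  χ_A(x) = x^5 - 15*x^4 + 90*x^3 - 270*x^2 + 405*x - 243
which factors as (x - 3)^5. The eigenvalues (with algebraic multiplicities) are λ = 3 with multiplicity 5.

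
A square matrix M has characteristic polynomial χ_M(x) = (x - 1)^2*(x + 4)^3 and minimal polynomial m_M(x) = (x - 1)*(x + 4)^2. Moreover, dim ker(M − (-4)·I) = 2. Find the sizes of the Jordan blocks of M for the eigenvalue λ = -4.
Block sizes for λ = -4: [2, 1]

Step 1 — from the characteristic polynomial, algebraic multiplicity of λ = -4 is 3. From dim ker(M − (-4)·I) = 2, there are exactly 2 Jordan blocks for λ = -4.
Step 2 — from the minimal polynomial, the factor (x + 4)^2 tells us the largest block for λ = -4 has size 2.
Step 3 — with total size 3, 2 blocks, and largest block 2, the block sizes (in nonincreasing order) are [2, 1].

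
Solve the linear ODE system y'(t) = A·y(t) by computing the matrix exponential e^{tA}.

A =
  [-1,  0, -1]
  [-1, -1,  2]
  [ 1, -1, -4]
e^{tA} =
  [t*exp(-2*t) + exp(-2*t), t^2*exp(-2*t)/2, t^2*exp(-2*t)/2 - t*exp(-2*t)]
  [-t*exp(-2*t), -t^2*exp(-2*t)/2 + t*exp(-2*t) + exp(-2*t), -t^2*exp(-2*t)/2 + 2*t*exp(-2*t)]
  [t*exp(-2*t), t^2*exp(-2*t)/2 - t*exp(-2*t), t^2*exp(-2*t)/2 - 2*t*exp(-2*t) + exp(-2*t)]

Strategy: write A = P · J · P⁻¹ where J is a Jordan canonical form, so e^{tA} = P · e^{tJ} · P⁻¹, and e^{tJ} can be computed block-by-block.

A has Jordan form
J =
  [-2,  1,  0]
  [ 0, -2,  1]
  [ 0,  0, -2]
(up to reordering of blocks).

Per-block formulas:
  For a 3×3 Jordan block J_3(-2): exp(t · J_3(-2)) = e^(-2t)·(I + t·N + (t^2/2)·N^2), where N is the 3×3 nilpotent shift.

After assembling e^{tJ} and conjugating by P, we get:

e^{tA} =
  [t*exp(-2*t) + exp(-2*t), t^2*exp(-2*t)/2, t^2*exp(-2*t)/2 - t*exp(-2*t)]
  [-t*exp(-2*t), -t^2*exp(-2*t)/2 + t*exp(-2*t) + exp(-2*t), -t^2*exp(-2*t)/2 + 2*t*exp(-2*t)]
  [t*exp(-2*t), t^2*exp(-2*t)/2 - t*exp(-2*t), t^2*exp(-2*t)/2 - 2*t*exp(-2*t) + exp(-2*t)]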